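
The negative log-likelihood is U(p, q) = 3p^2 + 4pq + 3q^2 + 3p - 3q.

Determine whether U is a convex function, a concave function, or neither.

convex

U is quadratic, so its Hessian is the constant matrix H = [[6, 4], [4, 6]].
det(H) = 20, tr(H) = 12.
det(H) > 0 and tr(H) > 0, so H is positive definite everywhere: convex.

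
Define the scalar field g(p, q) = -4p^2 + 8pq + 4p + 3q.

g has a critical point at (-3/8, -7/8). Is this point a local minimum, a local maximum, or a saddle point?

saddle point

The Hessian of g is constant: H = [[-8, 8], [8, 0]].
det(H) = (-8)·0 − 8² = -64.
Since det(H) < 0, H is indefinite and the critical point is a saddle point.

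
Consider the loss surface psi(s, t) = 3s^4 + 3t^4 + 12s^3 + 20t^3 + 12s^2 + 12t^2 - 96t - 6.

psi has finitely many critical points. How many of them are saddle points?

psi separates as a function of s plus a function of t, so ∇psi=0 decouples.
∂psi/∂s = 12s(s + 1)(s + 2) = 0 at s ∈ {-2, -1, 0}; ∂psi/∂t = 12(t - 1)(t + 2)(t + 4) = 0 at t ∈ {-4, -2, 1}.
The Hessian is diagonal: diag(psi_ss, psi_tt). Second derivatives: psi_ss(-2)=24, psi_ss(-1)=-12, psi_ss(0)=24; psi_tt(-4)=120, psi_tt(-2)=-72, psi_tt(1)=180.
Saddle points occur where the two diagonal entries have opposite signs: (-2, -2), (-1, -4), (-1, 1), (0, -2). Count: 4.

4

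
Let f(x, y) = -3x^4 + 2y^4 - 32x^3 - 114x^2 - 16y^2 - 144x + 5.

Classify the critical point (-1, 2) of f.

The mixed partial ∂²f/∂x∂y is 0, so the Hessian at any point is diag(f_xx, f_yy) = diag(-12(3x^2 + 16x + 19), 8(3y^2 - 4)).
At (-1, 2): H = diag(-72, 64).
The eigenvalues have opposite signs, so H is indefinite: a saddle point.

saddle point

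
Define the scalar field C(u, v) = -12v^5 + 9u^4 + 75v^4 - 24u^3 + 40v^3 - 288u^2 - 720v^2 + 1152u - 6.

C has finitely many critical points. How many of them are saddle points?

6

C separates as a function of u plus a function of v, so ∇C=0 decouples.
∂C/∂u = 36(u - 4)(u - 2)(u + 4) = 0 at u ∈ {-4, 2, 4}; ∂C/∂v = -60v(v - 4)(v - 3)(v + 2) = 0 at v ∈ {-2, 0, 3, 4}.
The Hessian is diagonal: diag(C_uu, C_vv). Second derivatives: C_uu(-4)=1728, C_uu(2)=-432, C_uu(4)=576; C_vv(-2)=3600, C_vv(0)=-1440, C_vv(3)=900, C_vv(4)=-1440.
Saddle points occur where the two diagonal entries have opposite signs: (-4, 0), (-4, 4), (2, -2), (2, 3), (4, 0), (4, 4). Count: 6.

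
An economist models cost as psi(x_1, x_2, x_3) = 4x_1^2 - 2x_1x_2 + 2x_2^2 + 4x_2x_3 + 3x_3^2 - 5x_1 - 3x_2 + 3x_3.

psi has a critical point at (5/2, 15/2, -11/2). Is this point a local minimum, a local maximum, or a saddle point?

The Hessian is constant: H = [[8, -2, 0], [-2, 4, 4], [0, 4, 6]].
Leading principal minors: Δ₁ = 8, Δ₂ = 28, Δ₃ = 40.
All leading minors are positive, so H is positive definite: a local minimum.

local minimum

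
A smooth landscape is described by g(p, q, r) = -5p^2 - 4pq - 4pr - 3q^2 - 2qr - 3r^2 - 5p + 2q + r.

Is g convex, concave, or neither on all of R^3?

g is quadratic, so its Hessian is the constant matrix H = [[-10, -4, -4], [-4, -6, -2], [-4, -2, -6]].
Leading principal minors: -10, 44, -192.
Signs alternate −, +, − ⇒ H ≺ 0 ⇒ concave.

concave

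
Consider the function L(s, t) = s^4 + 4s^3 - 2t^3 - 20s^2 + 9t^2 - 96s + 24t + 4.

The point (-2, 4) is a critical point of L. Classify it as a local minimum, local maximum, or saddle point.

The mixed partial ∂²L/∂s∂t is 0, so the Hessian at any point is diag(L_ss, L_tt) = diag(4(3s^2 + 6s - 10), 6(-2t + 3)).
At (-2, 4): H = diag(-40, -30).
Both eigenvalues are negative, so H is negative definite: a local maximum.

local maximum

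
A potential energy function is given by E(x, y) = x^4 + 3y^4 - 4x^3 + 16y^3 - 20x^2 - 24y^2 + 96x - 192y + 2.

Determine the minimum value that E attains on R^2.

E(x,y) separates as P(x) + Q(y) + 2, so its minimum is min P + min Q + 2.
P'(x) = 4(x - 4)(x - 2)(x + 3) vanishes at x ∈ {-3, 2, 4}; Q'(y) = 12(y - 2)(y + 2)(y + 4) vanishes at y ∈ {-4, -2, 2}.
Local minima of P (where P''>0): P(-3)=-279, P(4)=64. Local minima of Q: Q(-4)=128, Q(2)=-304.
So the global minimum of E is P(-3) + Q(2) + 2 = -279 − 304 + 2 = -581, attained at (-3, 2).

-581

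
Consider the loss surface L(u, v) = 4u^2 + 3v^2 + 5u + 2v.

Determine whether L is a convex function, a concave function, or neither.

L is quadratic, so its Hessian is the constant matrix H = [[8, 0], [0, 6]].
det(H) = 48, tr(H) = 14.
det(H) > 0 and tr(H) > 0, so H is positive definite everywhere: convex.

convex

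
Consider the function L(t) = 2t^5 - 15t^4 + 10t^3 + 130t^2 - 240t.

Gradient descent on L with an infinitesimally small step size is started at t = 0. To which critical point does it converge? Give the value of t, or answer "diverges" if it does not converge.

L'(t) = 10(t - 4)(t - 3)(t - 1)(t + 2), so L'(0) = -240.
Gradient descent moves in the -L' direction, i.e. t is increasing.
The nearest critical point in that direction is t = 1, where L'' = 180 > 0 (a local minimum). The iterate converges there.

1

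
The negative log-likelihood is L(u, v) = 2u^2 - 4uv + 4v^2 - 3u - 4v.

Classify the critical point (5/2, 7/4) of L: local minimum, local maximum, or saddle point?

The Hessian of L is constant: H = [[4, -4], [-4, 8]].
det(H) = 4·8 − (-4)² = 16.
det(H) > 0 and tr(H) = 12 > 0, so H is positive definite and the point is a local minimum.

local minimum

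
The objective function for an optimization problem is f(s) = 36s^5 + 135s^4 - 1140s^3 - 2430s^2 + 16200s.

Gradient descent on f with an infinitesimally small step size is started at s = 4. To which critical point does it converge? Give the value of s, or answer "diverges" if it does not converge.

3

f'(s) = 180(s - 3)(s - 2)(s + 3)(s + 5), so f'(4) = 22680.
Gradient descent moves in the -f' direction, i.e. s is decreasing.
The nearest critical point in that direction is s = 3, where f'' = 8640 > 0 (a local minimum). The iterate converges there.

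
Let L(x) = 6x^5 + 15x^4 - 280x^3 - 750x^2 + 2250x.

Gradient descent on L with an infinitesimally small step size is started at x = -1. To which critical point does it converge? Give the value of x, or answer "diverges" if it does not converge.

L'(x) = 30(x - 5)(x - 1)(x + 3)(x + 5), so L'(-1) = 2880.
Gradient descent moves in the -L' direction, i.e. x is decreasing.
The nearest critical point in that direction is x = -3, where L'' = 1920 > 0 (a local minimum). The iterate converges there.

-3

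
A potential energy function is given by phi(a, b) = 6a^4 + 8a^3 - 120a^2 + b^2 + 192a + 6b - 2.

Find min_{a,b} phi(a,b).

phi(a,b) separates as P(a) + Q(b) − 2, so its minimum is min P + min Q − 2.
P'(a) = 24(a - 2)(a - 1)(a + 4) vanishes at a ∈ {-4, 1, 2}; Q'(b) = 2b + 6 vanishes at b ∈ {-3}.
Local minima of P (where P''>0): P(-4)=-1664, P(2)=64. Local minima of Q: Q(-3)=-9.
So the global minimum of phi is P(-4) + Q(-3) − 2 = -1664 − 9 − 2 = -1675, attained at (-4, -3).

-1675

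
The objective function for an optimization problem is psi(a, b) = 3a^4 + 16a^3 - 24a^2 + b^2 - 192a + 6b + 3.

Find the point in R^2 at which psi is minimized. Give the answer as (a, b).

psi(a,b) separates as P(a) + Q(b) + 3, so its minimum is min P + min Q + 3.
P'(a) = 12(a - 2)(a + 2)(a + 4) vanishes at a ∈ {-4, -2, 2}; Q'(b) = 2b + 6 vanishes at b ∈ {-3}.
Local minima of P (where P''>0): P(-4)=128, P(2)=-304. Local minima of Q: Q(-3)=-9.
So the global minimum of psi is P(2) + Q(-3) + 3 = -304 − 9 + 3 = -310, attained at (2, -3).

(2, -3)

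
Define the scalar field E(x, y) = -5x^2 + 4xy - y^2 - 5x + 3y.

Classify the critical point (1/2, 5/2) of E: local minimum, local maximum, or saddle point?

local maximum

The Hessian of E is constant: H = [[-10, 4], [4, -2]].
det(H) = (-10)·(-2) − 4² = 4.
det(H) > 0 and tr(H) = -12 < 0, so H is negative definite and the point is a local maximum.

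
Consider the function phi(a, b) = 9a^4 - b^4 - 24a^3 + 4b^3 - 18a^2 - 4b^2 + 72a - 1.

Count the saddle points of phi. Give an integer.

phi separates as a function of a plus a function of b, so ∇phi=0 decouples.
∂phi/∂a = 36(a - 2)(a - 1)(a + 1) = 0 at a ∈ {-1, 1, 2}; ∂phi/∂b = -4b(b - 2)(b - 1) = 0 at b ∈ {0, 1, 2}.
The Hessian is diagonal: diag(phi_aa, phi_bb). Second derivatives: phi_aa(-1)=216, phi_aa(1)=-72, phi_aa(2)=108; phi_bb(0)=-8, phi_bb(1)=4, phi_bb(2)=-8.
Saddle points occur where the two diagonal entries have opposite signs: (-1, 0), (-1, 2), (1, 1), (2, 0), (2, 2). Count: 5.

5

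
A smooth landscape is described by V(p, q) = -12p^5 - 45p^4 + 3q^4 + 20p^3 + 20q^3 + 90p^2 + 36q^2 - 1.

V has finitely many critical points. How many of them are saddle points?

6

V separates as a function of p plus a function of q, so ∇V=0 decouples.
∂V/∂p = -60p(p - 1)(p + 1)(p + 3) = 0 at p ∈ {-3, -1, 0, 1}; ∂V/∂q = 12q(q + 2)(q + 3) = 0 at q ∈ {-3, -2, 0}.
The Hessian is diagonal: diag(V_pp, V_qq). Second derivatives: V_pp(-3)=1440, V_pp(-1)=-240, V_pp(0)=180, V_pp(1)=-480; V_qq(-3)=36, V_qq(-2)=-24, V_qq(0)=72.
Saddle points occur where the two diagonal entries have opposite signs: (-3, -2), (-1, -3), (-1, 0), (0, -2), (1, -3), (1, 0). Count: 6.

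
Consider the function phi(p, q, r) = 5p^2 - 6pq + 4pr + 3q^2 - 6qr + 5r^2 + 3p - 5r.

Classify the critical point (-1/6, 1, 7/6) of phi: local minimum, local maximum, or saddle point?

local minimum

The Hessian is constant: H = [[10, -6, 4], [-6, 6, -6], [4, -6, 10]].
Leading principal minors: Δ₁ = 10, Δ₂ = 24, Δ₃ = 72.
All leading minors are positive, so H is positive definite: a local minimum.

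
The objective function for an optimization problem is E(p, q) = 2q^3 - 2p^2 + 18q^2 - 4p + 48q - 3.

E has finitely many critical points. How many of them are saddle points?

1

E separates as a function of p plus a function of q, so ∇E=0 decouples.
∂E/∂p = -4(p + 1) = 0 at p ∈ {-1}; ∂E/∂q = 6(q + 2)(q + 4) = 0 at q ∈ {-4, -2}.
The Hessian is diagonal: diag(E_pp, E_qq). Second derivatives: E_pp(-1)=-4; E_qq(-4)=-12, E_qq(-2)=12.
Saddle points occur where the two diagonal entries have opposite signs: (-1, -2). Count: 1.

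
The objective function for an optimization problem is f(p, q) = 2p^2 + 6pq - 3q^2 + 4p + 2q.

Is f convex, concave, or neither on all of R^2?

neither

f is quadratic, so its Hessian is the constant matrix H = [[4, 6], [6, -6]].
det(H) = -60, tr(H) = -2.
det(H) < 0, so H is indefinite: neither convex nor concave.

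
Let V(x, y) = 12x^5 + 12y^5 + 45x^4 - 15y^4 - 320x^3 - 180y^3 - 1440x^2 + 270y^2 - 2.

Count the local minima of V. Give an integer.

V separates as a function of x plus a function of y, so ∇V=0 decouples.
∂V/∂x = 60x(x - 4)(x + 3)(x + 4) = 0 at x ∈ {-4, -3, 0, 4}; ∂V/∂y = 60y(y - 3)(y - 1)(y + 3) = 0 at y ∈ {-3, 0, 1, 3}.
The Hessian is diagonal: diag(V_xx, V_yy). Second derivatives: V_xx(-4)=-1920, V_xx(-3)=1260, V_xx(0)=-2880, V_xx(4)=13440; V_yy(-3)=-4320, V_yy(0)=540, V_yy(1)=-480, V_yy(3)=2160.
Local minima occur where both diagonal entries positive: (-3, 0), (-3, 3), (4, 0), (4, 3). Count: 4.

4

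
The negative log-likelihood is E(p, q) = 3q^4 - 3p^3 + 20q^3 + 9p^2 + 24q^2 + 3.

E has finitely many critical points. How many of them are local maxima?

1

E separates as a function of p plus a function of q, so ∇E=0 decouples.
∂E/∂p = -9p(p - 2) = 0 at p ∈ {0, 2}; ∂E/∂q = 12q(q + 1)(q + 4) = 0 at q ∈ {-4, -1, 0}.
The Hessian is diagonal: diag(E_pp, E_qq). Second derivatives: E_pp(0)=18, E_pp(2)=-18; E_qq(-4)=144, E_qq(-1)=-36, E_qq(0)=48.
Local maxima occur where both diagonal entries negative: (2, -1). Count: 1.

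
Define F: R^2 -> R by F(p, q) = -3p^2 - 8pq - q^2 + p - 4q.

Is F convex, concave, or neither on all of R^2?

F is quadratic, so its Hessian is the constant matrix H = [[-6, -8], [-8, -2]].
det(H) = -52, tr(H) = -8.
det(H) < 0, so H is indefinite: neither convex nor concave.

neither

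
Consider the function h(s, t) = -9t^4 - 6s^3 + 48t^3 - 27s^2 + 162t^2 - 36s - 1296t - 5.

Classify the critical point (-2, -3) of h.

saddle point

The mixed partial ∂²h/∂s∂t is 0, so the Hessian at any point is diag(h_ss, h_tt) = diag(-18(2s + 3), 36(-3t^2 + 8t + 9)).
At (-2, -3): H = diag(18, -1512).
The eigenvalues have opposite signs, so H is indefinite: a saddle point.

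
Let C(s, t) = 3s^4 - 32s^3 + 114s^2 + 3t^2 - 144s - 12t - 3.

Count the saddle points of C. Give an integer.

C separates as a function of s plus a function of t, so ∇C=0 decouples.
∂C/∂s = 12(s - 4)(s - 3)(s - 1) = 0 at s ∈ {1, 3, 4}; ∂C/∂t = 6(t - 2) = 0 at t ∈ {2}.
The Hessian is diagonal: diag(C_ss, C_tt). Second derivatives: C_ss(1)=72, C_ss(3)=-24, C_ss(4)=36; C_tt(2)=6.
Saddle points occur where the two diagonal entries have opposite signs: (3, 2). Count: 1.

1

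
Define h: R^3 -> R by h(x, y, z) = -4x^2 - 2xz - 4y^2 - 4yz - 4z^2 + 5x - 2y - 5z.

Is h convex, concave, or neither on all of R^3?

concave

h is quadratic, so its Hessian is the constant matrix H = [[-8, 0, -2], [0, -8, -4], [-2, -4, -8]].
Leading principal minors: -8, 64, -352.
Signs alternate −, +, − ⇒ H ≺ 0 ⇒ concave.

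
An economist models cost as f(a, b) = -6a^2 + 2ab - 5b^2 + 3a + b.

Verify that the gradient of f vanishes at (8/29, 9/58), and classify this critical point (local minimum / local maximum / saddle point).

∇f = (-12a + 2b + 3, 2a - 10b + 1); substituting (8/29, 9/58) gives ∇f = (0, 0), so (8/29, 9/58) is indeed a critical point.
The Hessian of f is constant: H = [[-12, 2], [2, -10]].
det(H) = (-12)·(-10) − 2² = 116.
det(H) > 0 and tr(H) = -22 < 0, so H is negative definite and the point is a local maximum.

local maximum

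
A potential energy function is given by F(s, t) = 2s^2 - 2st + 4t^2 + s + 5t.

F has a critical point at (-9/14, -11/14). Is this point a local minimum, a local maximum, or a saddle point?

The Hessian of F is constant: H = [[4, -2], [-2, 8]].
det(H) = 4·8 − (-2)² = 28.
det(H) > 0 and tr(H) = 12 > 0, so H is positive definite and the point is a local minimum.

local minimum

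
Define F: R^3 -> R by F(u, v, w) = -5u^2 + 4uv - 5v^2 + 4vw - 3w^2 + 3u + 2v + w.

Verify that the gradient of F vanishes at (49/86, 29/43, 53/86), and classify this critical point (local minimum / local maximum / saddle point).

local maximum

∇F = (-10u + 4v + 3, 4u - 10v + 4w + 2, 4v - 6w + 1); substituting (49/86, 29/43, 53/86) gives ∇F = (0, 0, 0), so (49/86, 29/43, 53/86) is indeed a critical point.
The Hessian is constant: H = [[-10, 4, 0], [4, -10, 4], [0, 4, -6]].
Leading principal minors: Δ₁ = -10, Δ₂ = 84, Δ₃ = -344.
The minors alternate sign starting negative (−, +, −), so H is negative definite: a local maximum.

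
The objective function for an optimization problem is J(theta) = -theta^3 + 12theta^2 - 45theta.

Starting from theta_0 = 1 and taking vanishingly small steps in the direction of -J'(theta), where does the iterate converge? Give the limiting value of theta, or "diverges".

3

J'(theta) = -3(theta - 5)(theta - 3), so J'(1) = -24.
Gradient descent moves in the -J' direction, i.e. theta is increasing.
The nearest critical point in that direction is theta = 3, where J'' = 6 > 0 (a local minimum). The iterate converges there.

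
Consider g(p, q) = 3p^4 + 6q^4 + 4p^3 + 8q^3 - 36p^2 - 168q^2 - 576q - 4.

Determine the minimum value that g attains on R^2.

g(p,q) separates as A(p) + B(q) − 4, so its minimum is min A + min B − 4.
A'(p) = 12p(p - 2)(p + 3) vanishes at p ∈ {-3, 0, 2}; B'(q) = 24(q - 4)(q + 2)(q + 3) vanishes at q ∈ {-3, -2, 4}.
Local minima of A (where A''>0): A(-3)=-189, A(2)=-64. Local minima of B: B(-3)=486, B(4)=-2944.
So the global minimum of g is A(-3) + B(4) − 4 = -189 − 2944 − 4 = -3137, attained at (-3, 4).

-3137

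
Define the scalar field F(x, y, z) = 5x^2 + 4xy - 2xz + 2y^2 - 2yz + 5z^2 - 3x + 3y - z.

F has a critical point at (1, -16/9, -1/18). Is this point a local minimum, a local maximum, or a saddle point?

The Hessian is constant: H = [[10, 4, -2], [4, 4, -2], [-2, -2, 10]].
Leading principal minors: Δ₁ = 10, Δ₂ = 24, Δ₃ = 216.
All leading minors are positive, so H is positive definite: a local minimum.

local minimum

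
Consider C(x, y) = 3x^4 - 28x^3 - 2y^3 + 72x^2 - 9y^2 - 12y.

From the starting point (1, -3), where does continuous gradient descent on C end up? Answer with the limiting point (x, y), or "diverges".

(0, -2)

C is separable, so gradient descent decouples: x follows -∂C/∂x, y follows -∂C/∂y.
∂C/∂x = 12x(x - 4)(x - 3); at x=1 this is 72, so x decreases.
∂C/∂y = -6(y + 1)(y + 2); at y=-3 this is -12, so y increases.
x converges to its nearest critical value 0 (a local min of the x-part); y converges to -2. The iterate converges to (0, -2).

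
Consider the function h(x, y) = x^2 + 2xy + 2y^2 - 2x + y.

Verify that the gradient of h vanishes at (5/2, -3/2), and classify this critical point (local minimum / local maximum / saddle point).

local minimum

∇h = (2x + 2y - 2, 2x + 4y + 1); substituting (5/2, -3/2) gives ∇h = (0, 0), so (5/2, -3/2) is indeed a critical point.
The Hessian of h is constant: H = [[2, 2], [2, 4]].
det(H) = 2·4 − 2² = 4.
det(H) > 0 and tr(H) = 6 > 0, so H is positive definite and the point is a local minimum.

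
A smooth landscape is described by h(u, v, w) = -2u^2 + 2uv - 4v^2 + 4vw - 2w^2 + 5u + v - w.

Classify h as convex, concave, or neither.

h is quadratic, so its Hessian is the constant matrix H = [[-4, 2, 0], [2, -8, 4], [0, 4, -4]].
Leading principal minors: -4, 28, -48.
Signs alternate −, +, − ⇒ H ≺ 0 ⇒ concave.

concave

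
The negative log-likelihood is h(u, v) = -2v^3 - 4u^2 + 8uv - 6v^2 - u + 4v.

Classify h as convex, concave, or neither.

The term -2v^3 is cubic, so the Hessian is not constant.
∂²h/∂v² = -12v - 12, which takes both signs as v varies (negative for sufficiently large v). A diagonal entry of the Hessian changing sign means the Hessian is neither positive- nor negative-semidefinite on all of R^2.

neither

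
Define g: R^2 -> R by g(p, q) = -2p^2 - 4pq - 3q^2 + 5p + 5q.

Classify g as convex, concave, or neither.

concave

g is quadratic, so its Hessian is the constant matrix H = [[-4, -4], [-4, -6]].
det(H) = 8, tr(H) = -10.
det(H) > 0 and tr(H) < 0, so H is negative definite everywhere: concave.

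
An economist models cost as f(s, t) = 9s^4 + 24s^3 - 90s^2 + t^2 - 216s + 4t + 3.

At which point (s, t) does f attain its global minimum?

f(s,t) separates as P(s) + Q(t) + 3, so its minimum is min P + min Q + 3.
P'(s) = 36(s - 2)(s + 1)(s + 3) vanishes at s ∈ {-3, -1, 2}; Q'(t) = 2(t + 2) vanishes at t ∈ {-2}.
Local minima of P (where P''>0): P(-3)=-81, P(2)=-456. Local minima of Q: Q(-2)=-4.
So the global minimum of f is P(2) + Q(-2) + 3 = -456 − 4 + 3 = -457, attained at (2, -2).

(2, -2)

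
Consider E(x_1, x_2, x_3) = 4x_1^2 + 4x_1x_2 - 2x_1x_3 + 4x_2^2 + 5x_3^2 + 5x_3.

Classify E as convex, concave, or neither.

E is quadratic, so its Hessian is the constant matrix H = [[8, 4, -2], [4, 8, 0], [-2, 0, 10]].
Leading principal minors: 8, 48, 448.
All positive ⇒ H ≻ 0 ⇒ convex.

convex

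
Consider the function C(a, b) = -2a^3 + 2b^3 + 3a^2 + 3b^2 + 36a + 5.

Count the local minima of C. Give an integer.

1

C separates as a function of a plus a function of b, so ∇C=0 decouples.
∂C/∂a = -6(a - 3)(a + 2) = 0 at a ∈ {-2, 3}; ∂C/∂b = 6b(b + 1) = 0 at b ∈ {-1, 0}.
The Hessian is diagonal: diag(C_aa, C_bb). Second derivatives: C_aa(-2)=30, C_aa(3)=-30; C_bb(-1)=-6, C_bb(0)=6.
Local minima occur where both diagonal entries positive: (-2, 0). Count: 1.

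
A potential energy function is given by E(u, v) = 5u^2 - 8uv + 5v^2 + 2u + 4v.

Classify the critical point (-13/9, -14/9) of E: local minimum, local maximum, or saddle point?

The Hessian of E is constant: H = [[10, -8], [-8, 10]].
det(H) = 10·10 − (-8)² = 36.
det(H) > 0 and tr(H) = 20 > 0, so H is positive definite and the point is a local minimum.

local minimum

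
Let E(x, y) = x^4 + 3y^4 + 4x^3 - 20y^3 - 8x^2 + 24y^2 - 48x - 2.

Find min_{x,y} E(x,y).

E(x,y) separates as P(x) + Q(y) − 2, so its minimum is min P + min Q − 2.
P'(x) = 4(x - 2)(x + 2)(x + 3) vanishes at x ∈ {-3, -2, 2}; Q'(y) = 12y(y - 4)(y - 1) vanishes at y ∈ {0, 1, 4}.
Local minima of P (where P''>0): P(-3)=45, P(2)=-80. Local minima of Q: Q(0)=0, Q(4)=-128.
So the global minimum of E is P(2) + Q(4) − 2 = -80 − 128 − 2 = -210, attained at (2, 4).

-210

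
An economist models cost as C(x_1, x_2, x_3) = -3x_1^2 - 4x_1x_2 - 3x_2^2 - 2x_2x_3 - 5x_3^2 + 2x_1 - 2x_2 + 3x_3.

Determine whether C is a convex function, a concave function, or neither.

C is quadratic, so its Hessian is the constant matrix H = [[-6, -4, 0], [-4, -6, -2], [0, -2, -10]].
Leading principal minors: -6, 20, -176.
Signs alternate −, +, − ⇒ H ≺ 0 ⇒ concave.

concave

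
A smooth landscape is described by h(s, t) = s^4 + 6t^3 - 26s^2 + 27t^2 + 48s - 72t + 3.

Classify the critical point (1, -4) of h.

The mixed partial ∂²h/∂s∂t is 0, so the Hessian at any point is diag(h_ss, h_tt) = diag(4(3s^2 - 13), 18(2t + 3)).
At (1, -4): H = diag(-40, -90).
Both eigenvalues are negative, so H is negative definite: a local maximum.

local maximum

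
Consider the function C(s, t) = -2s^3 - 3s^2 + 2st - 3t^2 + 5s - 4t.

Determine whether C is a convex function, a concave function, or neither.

neither

The term -2s^3 is cubic, so the Hessian is not constant.
∂²C/∂s² = -12s - 6, which takes both signs as s varies (negative for sufficiently large s). A diagonal entry of the Hessian changing sign means the Hessian is neither positive- nor negative-semidefinite on all of R^2.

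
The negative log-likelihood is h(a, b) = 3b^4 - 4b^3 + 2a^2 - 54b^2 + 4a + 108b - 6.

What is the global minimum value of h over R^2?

-467

h(a,b) separates as P(a) + Q(b) − 6, so its minimum is min P + min Q − 6.
P'(a) = 4a + 4 vanishes at a ∈ {-1}; Q'(b) = 12(b - 3)(b - 1)(b + 3) vanishes at b ∈ {-3, 1, 3}.
Local minima of P (where P''>0): P(-1)=-2. Local minima of Q: Q(-3)=-459, Q(3)=-27.
So the global minimum of h is P(-1) + Q(-3) − 6 = -2 − 459 − 6 = -467, attained at (-1, -3).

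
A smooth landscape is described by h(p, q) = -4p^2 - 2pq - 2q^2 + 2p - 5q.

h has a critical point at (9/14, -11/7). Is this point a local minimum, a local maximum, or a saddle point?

local maximum

The Hessian of h is constant: H = [[-8, -2], [-2, -4]].
det(H) = (-8)·(-4) − (-2)² = 28.
det(H) > 0 and tr(H) = -12 < 0, so H is negative definite and the point is a local maximum.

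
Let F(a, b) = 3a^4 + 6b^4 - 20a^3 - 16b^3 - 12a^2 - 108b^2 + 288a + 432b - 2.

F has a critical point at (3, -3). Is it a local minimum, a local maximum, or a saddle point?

The mixed partial ∂²F/∂a∂b is 0, so the Hessian at any point is diag(F_aa, F_bb) = diag(12(3a^2 - 10a - 2), 24(3b^2 - 4b - 9)).
At (3, -3): H = diag(-60, 720).
The eigenvalues have opposite signs, so H is indefinite: a saddle point.

saddle point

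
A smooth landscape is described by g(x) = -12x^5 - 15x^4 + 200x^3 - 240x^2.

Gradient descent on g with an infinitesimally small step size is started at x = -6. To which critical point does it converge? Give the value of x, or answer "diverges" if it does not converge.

g'(x) = -60x(x - 2)(x - 1)(x + 4), so g'(-6) = -40320.
Gradient descent moves in the -g' direction, i.e. x is increasing.
The nearest critical point in that direction is x = -4, where g'' = 7200 > 0 (a local minimum). The iterate converges there.

-4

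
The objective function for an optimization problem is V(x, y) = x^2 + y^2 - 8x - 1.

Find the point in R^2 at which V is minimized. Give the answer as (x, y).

V(x,y) separates as P(x) + Q(y) − 1, so its minimum is min P + min Q − 1.
P'(x) = 2x - 8 vanishes at x ∈ {4}; Q'(y) = 2y vanishes at y ∈ {0}.
Local minima of P (where P''>0): P(4)=-16. Local minima of Q: Q(0)=0.
So the global minimum of V is P(4) + Q(0) − 1 = -16 + 0 − 1 = -17, attained at (4, 0).

(4, 0)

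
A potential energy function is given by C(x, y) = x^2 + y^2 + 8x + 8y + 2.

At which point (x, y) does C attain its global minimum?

(-4, -4)

C(x,y) separates as P(x) + Q(y) + 2, so its minimum is min P + min Q + 2.
P'(x) = 2x + 8 vanishes at x ∈ {-4}; Q'(y) = 2y + 8 vanishes at y ∈ {-4}.
Local minima of P (where P''>0): P(-4)=-16. Local minima of Q: Q(-4)=-16.
So the global minimum of C is P(-4) + Q(-4) + 2 = -16 − 16 + 2 = -30, attained at (-4, -4).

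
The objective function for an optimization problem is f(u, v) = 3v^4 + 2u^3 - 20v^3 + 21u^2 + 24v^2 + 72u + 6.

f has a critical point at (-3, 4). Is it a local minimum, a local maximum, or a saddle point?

local minimum

The mixed partial ∂²f/∂u∂v is 0, so the Hessian at any point is diag(f_uu, f_vv) = diag(6(2u + 7), 12(3v^2 - 10v + 4)).
At (-3, 4): H = diag(6, 144).
Both eigenvalues are positive, so H is positive definite: a local minimum.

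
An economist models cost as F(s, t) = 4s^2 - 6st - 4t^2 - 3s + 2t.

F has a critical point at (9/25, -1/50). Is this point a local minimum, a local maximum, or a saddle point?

The Hessian of F is constant: H = [[8, -6], [-6, -8]].
det(H) = 8·(-8) − (-6)² = -100.
Since det(H) < 0, H is indefinite and the critical point is a saddle point.

saddle point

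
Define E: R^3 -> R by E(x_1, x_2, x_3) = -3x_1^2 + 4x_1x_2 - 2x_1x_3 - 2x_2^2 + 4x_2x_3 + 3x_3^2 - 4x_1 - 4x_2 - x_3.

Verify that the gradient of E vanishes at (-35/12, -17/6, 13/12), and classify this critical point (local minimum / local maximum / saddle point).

∇E = (-6x_1 + 4x_2 - 2x_3 - 4, 4x_1 - 4x_2 + 4x_3 - 4, -2x_1 + 4x_2 + 6x_3 - 1); substituting (-35/12, -17/6, 13/12) gives ∇E = (0, 0, 0), so (-35/12, -17/6, 13/12) is indeed a critical point.
The Hessian is constant: H = [[-6, 4, -2], [4, -4, 4], [-2, 4, 6]].
Leading principal minors: Δ₁ = -6, Δ₂ = 8, Δ₃ = 96.
The minors fit neither the all-positive nor the alternating-sign pattern, so H is indefinite: a saddle point.

saddle point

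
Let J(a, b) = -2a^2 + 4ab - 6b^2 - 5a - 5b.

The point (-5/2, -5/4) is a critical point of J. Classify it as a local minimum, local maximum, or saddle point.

The Hessian of J is constant: H = [[-4, 4], [4, -12]].
det(H) = (-4)·(-12) − 4² = 32.
det(H) > 0 and tr(H) = -16 < 0, so H is negative definite and the point is a local maximum.

local maximum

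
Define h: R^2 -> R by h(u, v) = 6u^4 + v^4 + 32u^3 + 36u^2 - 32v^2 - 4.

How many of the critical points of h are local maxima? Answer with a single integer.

h separates as a function of u plus a function of v, so ∇h=0 decouples.
∂h/∂u = 24u(u + 1)(u + 3) = 0 at u ∈ {-3, -1, 0}; ∂h/∂v = 4v(v - 4)(v + 4) = 0 at v ∈ {-4, 0, 4}.
The Hessian is diagonal: diag(h_uu, h_vv). Second derivatives: h_uu(-3)=144, h_uu(-1)=-48, h_uu(0)=72; h_vv(-4)=128, h_vv(0)=-64, h_vv(4)=128.
Local maxima occur where both diagonal entries negative: (-1, 0). Count: 1.

1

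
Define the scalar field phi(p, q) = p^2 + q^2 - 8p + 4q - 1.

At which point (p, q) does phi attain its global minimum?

(4, -2)

phi(p,q) separates as A(p) + B(q) − 1, so its minimum is min A + min B − 1.
A'(p) = 2p - 8 vanishes at p ∈ {4}; B'(q) = 2q + 4 vanishes at q ∈ {-2}.
Local minima of A (where A''>0): A(4)=-16. Local minima of B: B(-2)=-4.
So the global minimum of phi is A(4) + B(-2) − 1 = -16 − 4 − 1 = -21, attained at (4, -2).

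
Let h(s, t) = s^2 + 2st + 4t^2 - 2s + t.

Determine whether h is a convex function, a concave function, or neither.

convex

h is quadratic, so its Hessian is the constant matrix H = [[2, 2], [2, 8]].
det(H) = 12, tr(H) = 10.
det(H) > 0 and tr(H) > 0, so H is positive definite everywhere: convex.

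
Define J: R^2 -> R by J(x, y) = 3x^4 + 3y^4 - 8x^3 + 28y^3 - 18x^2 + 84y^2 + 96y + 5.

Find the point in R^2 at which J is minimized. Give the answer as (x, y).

(3, -4)

J(x,y) separates as P(x) + Q(y) + 5, so its minimum is min P + min Q + 5.
P'(x) = 12x(x - 3)(x + 1) vanishes at x ∈ {-1, 0, 3}; Q'(y) = 12(y + 1)(y + 2)(y + 4) vanishes at y ∈ {-4, -2, -1}.
Local minima of P (where P''>0): P(-1)=-7, P(3)=-135. Local minima of Q: Q(-4)=-64, Q(-1)=-37.
So the global minimum of J is P(3) + Q(-4) + 5 = -135 − 64 + 5 = -194, attained at (3, -4).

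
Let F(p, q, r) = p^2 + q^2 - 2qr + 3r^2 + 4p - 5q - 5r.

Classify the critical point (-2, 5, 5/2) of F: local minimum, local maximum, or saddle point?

local minimum

The Hessian is constant: H = [[2, 0, 0], [0, 2, -2], [0, -2, 6]].
Leading principal minors: Δ₁ = 2, Δ₂ = 4, Δ₃ = 16.
All leading minors are positive, so H is positive definite: a local minimum.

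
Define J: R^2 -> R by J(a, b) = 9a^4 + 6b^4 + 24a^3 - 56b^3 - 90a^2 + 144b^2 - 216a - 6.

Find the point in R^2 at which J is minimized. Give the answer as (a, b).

(2, 0)

J(a,b) separates as P(a) + Q(b) − 6, so its minimum is min P + min Q − 6.
P'(a) = 36(a - 2)(a + 1)(a + 3) vanishes at a ∈ {-3, -1, 2}; Q'(b) = 24b(b - 4)(b - 3) vanishes at b ∈ {0, 3, 4}.
Local minima of P (where P''>0): P(-3)=-81, P(2)=-456. Local minima of Q: Q(0)=0, Q(4)=256.
So the global minimum of J is P(2) + Q(0) − 6 = -456 + 0 − 6 = -462, attained at (2, 0).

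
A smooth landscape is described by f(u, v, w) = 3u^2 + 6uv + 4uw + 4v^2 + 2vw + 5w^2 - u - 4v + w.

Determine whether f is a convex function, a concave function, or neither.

f is quadratic, so its Hessian is the constant matrix H = [[6, 6, 4], [6, 8, 2], [4, 2, 10]].
Leading principal minors: 6, 12, 64.
All positive ⇒ H ≻ 0 ⇒ convex.

convex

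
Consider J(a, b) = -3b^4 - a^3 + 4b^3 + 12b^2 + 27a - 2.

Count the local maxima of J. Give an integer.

J separates as a function of a plus a function of b, so ∇J=0 decouples.
∂J/∂a = -3(a - 3)(a + 3) = 0 at a ∈ {-3, 3}; ∂J/∂b = -12b(b - 2)(b + 1) = 0 at b ∈ {-1, 0, 2}.
The Hessian is diagonal: diag(J_aa, J_bb). Second derivatives: J_aa(-3)=18, J_aa(3)=-18; J_bb(-1)=-36, J_bb(0)=24, J_bb(2)=-72.
Local maxima occur where both diagonal entries negative: (3, -1), (3, 2). Count: 2.

2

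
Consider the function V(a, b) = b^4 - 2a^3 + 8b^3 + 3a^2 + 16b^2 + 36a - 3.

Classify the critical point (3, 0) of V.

The mixed partial ∂²V/∂a∂b is 0, so the Hessian at any point is diag(V_aa, V_bb) = diag(6(-2a + 1), 4(3b^2 + 12b + 8)).
At (3, 0): H = diag(-30, 32).
The eigenvalues have opposite signs, so H is indefinite: a saddle point.

saddle point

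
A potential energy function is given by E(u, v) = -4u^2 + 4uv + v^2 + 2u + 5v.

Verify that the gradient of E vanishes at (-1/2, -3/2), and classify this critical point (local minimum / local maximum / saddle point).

∇E = (-8u + 4v + 2, 4u + 2v + 5); substituting (-1/2, -3/2) gives ∇E = (0, 0), so (-1/2, -3/2) is indeed a critical point.
The Hessian of E is constant: H = [[-8, 4], [4, 2]].
det(H) = (-8)·2 − 4² = -32.
Since det(H) < 0, H is indefinite and the critical point is a saddle point.

saddle point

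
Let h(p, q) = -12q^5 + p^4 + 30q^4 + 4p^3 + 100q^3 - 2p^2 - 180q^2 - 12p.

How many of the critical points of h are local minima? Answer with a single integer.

h separates as a function of p plus a function of q, so ∇h=0 decouples.
∂h/∂p = 4(p - 1)(p + 1)(p + 3) = 0 at p ∈ {-3, -1, 1}; ∂h/∂q = -60q(q - 3)(q - 1)(q + 2) = 0 at q ∈ {-2, 0, 1, 3}.
The Hessian is diagonal: diag(h_pp, h_qq). Second derivatives: h_pp(-3)=32, h_pp(-1)=-16, h_pp(1)=32; h_qq(-2)=1800, h_qq(0)=-360, h_qq(1)=360, h_qq(3)=-1800.
Local minima occur where both diagonal entries positive: (-3, -2), (-3, 1), (1, -2), (1, 1). Count: 4.

4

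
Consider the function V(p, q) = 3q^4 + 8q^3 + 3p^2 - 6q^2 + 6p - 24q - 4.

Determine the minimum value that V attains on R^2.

V(p,q) separates as A(p) + B(q) − 4, so its minimum is min A + min B − 4.
A'(p) = 6p + 6 vanishes at p ∈ {-1}; B'(q) = 12(q - 1)(q + 1)(q + 2) vanishes at q ∈ {-2, -1, 1}.
Local minima of A (where A''>0): A(-1)=-3. Local minima of B: B(-2)=8, B(1)=-19.
So the global minimum of V is A(-1) + B(1) − 4 = -3 − 19 − 4 = -26, attained at (-1, 1).

-26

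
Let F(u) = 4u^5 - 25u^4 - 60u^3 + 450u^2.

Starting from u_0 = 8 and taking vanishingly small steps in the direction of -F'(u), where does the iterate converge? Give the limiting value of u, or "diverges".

5

F'(u) = 20u(u - 5)(u - 3)(u + 3), so F'(8) = 26400.
Gradient descent moves in the -F' direction, i.e. u is decreasing.
The nearest critical point in that direction is u = 5, where F'' = 1600 > 0 (a local minimum). The iterate converges there.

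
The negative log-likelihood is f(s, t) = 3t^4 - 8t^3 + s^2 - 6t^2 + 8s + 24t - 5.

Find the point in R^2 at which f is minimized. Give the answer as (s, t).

f(s,t) separates as P(s) + Q(t) − 5, so its minimum is min P + min Q − 5.
P'(s) = 2s + 8 vanishes at s ∈ {-4}; Q'(t) = 12(t - 2)(t - 1)(t + 1) vanishes at t ∈ {-1, 1, 2}.
Local minima of P (where P''>0): P(-4)=-16. Local minima of Q: Q(-1)=-19, Q(2)=8.
So the global minimum of f is P(-4) + Q(-1) − 5 = -16 − 19 − 5 = -40, attained at (-4, -1).

(-4, -1)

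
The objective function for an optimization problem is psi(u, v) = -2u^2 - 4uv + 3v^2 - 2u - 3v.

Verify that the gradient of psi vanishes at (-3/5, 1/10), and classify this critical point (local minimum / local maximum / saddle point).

saddle point

∇psi = (-4u - 4v - 2, -4u + 6v - 3); substituting (-3/5, 1/10) gives ∇psi = (0, 0), so (-3/5, 1/10) is indeed a critical point.
The Hessian of psi is constant: H = [[-4, -4], [-4, 6]].
det(H) = (-4)·6 − (-4)² = -40.
Since det(H) < 0, H is indefinite and the critical point is a saddle point.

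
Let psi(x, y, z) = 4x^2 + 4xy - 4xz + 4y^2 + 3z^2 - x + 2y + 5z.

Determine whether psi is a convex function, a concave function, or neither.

convex

psi is quadratic, so its Hessian is the constant matrix H = [[8, 4, -4], [4, 8, 0], [-4, 0, 6]].
Leading principal minors: 8, 48, 160.
All positive ⇒ H ≻ 0 ⇒ convex.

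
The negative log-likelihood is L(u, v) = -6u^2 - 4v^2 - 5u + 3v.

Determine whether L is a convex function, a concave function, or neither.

concave

L is quadratic, so its Hessian is the constant matrix H = [[-12, 0], [0, -8]].
det(H) = 96, tr(H) = -20.
det(H) > 0 and tr(H) < 0, so H is negative definite everywhere: concave.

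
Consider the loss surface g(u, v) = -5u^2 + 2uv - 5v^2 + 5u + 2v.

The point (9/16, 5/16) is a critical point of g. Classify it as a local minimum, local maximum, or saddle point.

The Hessian of g is constant: H = [[-10, 2], [2, -10]].
det(H) = (-10)·(-10) − 2² = 96.
det(H) > 0 and tr(H) = -20 < 0, so H is negative definite and the point is a local maximum.

local maximum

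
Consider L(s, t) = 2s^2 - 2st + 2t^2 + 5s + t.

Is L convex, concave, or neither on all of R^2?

convex

L is quadratic, so its Hessian is the constant matrix H = [[4, -2], [-2, 4]].
det(H) = 12, tr(H) = 8.
det(H) > 0 and tr(H) > 0, so H is positive definite everywhere: convex.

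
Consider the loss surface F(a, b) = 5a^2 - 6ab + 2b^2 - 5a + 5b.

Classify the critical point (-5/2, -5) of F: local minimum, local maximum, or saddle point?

local minimum

The Hessian of F is constant: H = [[10, -6], [-6, 4]].
det(H) = 10·4 − (-6)² = 4.
det(H) > 0 and tr(H) = 14 > 0, so H is positive definite and the point is a local minimum.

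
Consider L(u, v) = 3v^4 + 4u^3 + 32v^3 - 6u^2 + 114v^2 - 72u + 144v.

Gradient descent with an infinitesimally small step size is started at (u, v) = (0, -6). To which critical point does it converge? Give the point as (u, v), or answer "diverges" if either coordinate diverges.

(3, -4)

L is separable, so gradient descent decouples: u follows -∂L/∂u, v follows -∂L/∂v.
∂L/∂u = 12(u - 3)(u + 2); at u=0 this is -72, so u increases.
∂L/∂v = 12(v + 1)(v + 3)(v + 4); at v=-6 this is -360, so v increases.
u converges to its nearest critical value 3 (a local min of the u-part); v converges to -4. The iterate converges to (3, -4).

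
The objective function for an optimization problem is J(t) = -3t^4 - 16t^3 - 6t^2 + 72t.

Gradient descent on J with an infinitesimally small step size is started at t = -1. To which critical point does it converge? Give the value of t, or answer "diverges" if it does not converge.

J'(t) = -12(t - 1)(t + 2)(t + 3), so J'(-1) = 48.
Gradient descent moves in the -J' direction, i.e. t is decreasing.
The nearest critical point in that direction is t = -2, where J'' = 36 > 0 (a local minimum). The iterate converges there.

-2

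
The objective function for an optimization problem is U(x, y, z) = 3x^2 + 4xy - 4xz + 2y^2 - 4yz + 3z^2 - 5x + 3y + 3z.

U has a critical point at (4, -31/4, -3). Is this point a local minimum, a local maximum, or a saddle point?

local minimum

The Hessian is constant: H = [[6, 4, -4], [4, 4, -4], [-4, -4, 6]].
Leading principal minors: Δ₁ = 6, Δ₂ = 8, Δ₃ = 16.
All leading minors are positive, so H is positive definite: a local minimum.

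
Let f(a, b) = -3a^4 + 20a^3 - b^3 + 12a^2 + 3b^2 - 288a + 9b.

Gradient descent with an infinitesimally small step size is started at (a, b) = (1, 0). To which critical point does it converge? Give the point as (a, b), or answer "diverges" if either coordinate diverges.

f is separable, so gradient descent decouples: a follows -∂f/∂a, b follows -∂f/∂b.
∂f/∂a = -12(a - 4)(a - 3)(a + 2); at a=1 this is -216, so a increases.
∂f/∂b = -3(b - 3)(b + 1); at b=0 this is 9, so b decreases.
a converges to its nearest critical value 3 (a local min of the a-part); b converges to -1. The iterate converges to (3, -1).

(3, -1)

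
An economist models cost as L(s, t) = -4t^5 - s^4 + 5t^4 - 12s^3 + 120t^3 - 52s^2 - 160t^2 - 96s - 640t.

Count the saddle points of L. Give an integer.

6

L separates as a function of s plus a function of t, so ∇L=0 decouples.
∂L/∂s = -4(s + 2)(s + 3)(s + 4) = 0 at s ∈ {-4, -3, -2}; ∂L/∂t = -20(t - 4)(t - 2)(t + 1)(t + 4) = 0 at t ∈ {-4, -1, 2, 4}.
The Hessian is diagonal: diag(L_ss, L_tt). Second derivatives: L_ss(-4)=-8, L_ss(-3)=4, L_ss(-2)=-8; L_tt(-4)=2880, L_tt(-1)=-900, L_tt(2)=720, L_tt(4)=-1600.
Saddle points occur where the two diagonal entries have opposite signs: (-4, -4), (-4, 2), (-3, -1), (-3, 4), (-2, -4), (-2, 2). Count: 6.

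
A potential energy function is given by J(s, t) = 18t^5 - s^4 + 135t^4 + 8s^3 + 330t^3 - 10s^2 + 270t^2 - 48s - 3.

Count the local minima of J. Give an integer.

J separates as a function of s plus a function of t, so ∇J=0 decouples.
∂J/∂s = -4(s - 4)(s - 3)(s + 1) = 0 at s ∈ {-1, 3, 4}; ∂J/∂t = 90t(t + 1)(t + 2)(t + 3) = 0 at t ∈ {-3, -2, -1, 0}.
The Hessian is diagonal: diag(J_ss, J_tt). Second derivatives: J_ss(-1)=-80, J_ss(3)=16, J_ss(4)=-20; J_tt(-3)=-540, J_tt(-2)=180, J_tt(-1)=-180, J_tt(0)=540.
Local minima occur where both diagonal entries positive: (3, -2), (3, 0). Count: 2.

2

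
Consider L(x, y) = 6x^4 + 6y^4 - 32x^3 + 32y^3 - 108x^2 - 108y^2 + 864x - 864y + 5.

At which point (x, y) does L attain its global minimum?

(-3, 3)

L(x,y) separates as P(x) + Q(y) + 5, so its minimum is min P + min Q + 5.
P'(x) = 24(x - 4)(x - 3)(x + 3) vanishes at x ∈ {-3, 3, 4}; Q'(y) = 24(y - 3)(y + 3)(y + 4) vanishes at y ∈ {-4, -3, 3}.
Local minima of P (where P''>0): P(-3)=-2214, P(4)=1216. Local minima of Q: Q(-4)=1216, Q(3)=-2214.
So the global minimum of L is P(-3) + Q(3) + 5 = -2214 − 2214 + 5 = -4423, attained at (-3, 3).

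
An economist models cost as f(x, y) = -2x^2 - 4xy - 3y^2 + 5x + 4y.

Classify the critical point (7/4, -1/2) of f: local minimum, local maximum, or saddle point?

The Hessian of f is constant: H = [[-4, -4], [-4, -6]].
det(H) = (-4)·(-6) − (-4)² = 8.
det(H) > 0 and tr(H) = -10 < 0, so H is negative definite and the point is a local maximum.

local maximum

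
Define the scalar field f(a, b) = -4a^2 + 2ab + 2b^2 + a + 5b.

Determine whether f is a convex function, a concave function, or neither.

neither

f is quadratic, so its Hessian is the constant matrix H = [[-8, 2], [2, 4]].
det(H) = -36, tr(H) = -4.
det(H) < 0, so H is indefinite: neither convex nor concave.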